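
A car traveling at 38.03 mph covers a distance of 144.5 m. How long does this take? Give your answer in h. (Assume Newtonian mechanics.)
t = d/v (with unit conversion) = 0.002361 h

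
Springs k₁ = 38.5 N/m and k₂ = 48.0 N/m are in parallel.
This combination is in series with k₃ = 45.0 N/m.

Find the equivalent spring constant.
k₁₂ = k₁ + k₂ = 86.5 N/m (parallel)
1/k_eq = 1/k₁₂ + 1/k₃ → k_eq = 29.6 N/m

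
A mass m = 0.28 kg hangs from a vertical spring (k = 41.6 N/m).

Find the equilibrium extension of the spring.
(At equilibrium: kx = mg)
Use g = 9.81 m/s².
x_eq = mg/k = 0.28×9.81/41.6 = 0.06603 m = 6.603 cm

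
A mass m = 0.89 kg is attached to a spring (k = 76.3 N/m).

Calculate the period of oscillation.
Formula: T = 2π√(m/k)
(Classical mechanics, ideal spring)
T = 2π√(m/k) = 2π√(0.89/76.3) = 0.6786 s; f = 1/T = 1.474 Hz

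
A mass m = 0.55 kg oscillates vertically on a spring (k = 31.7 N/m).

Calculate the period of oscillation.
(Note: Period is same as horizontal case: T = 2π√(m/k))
T = 2π√(m/k) = 2π√(0.55/31.7) = 0.8276 s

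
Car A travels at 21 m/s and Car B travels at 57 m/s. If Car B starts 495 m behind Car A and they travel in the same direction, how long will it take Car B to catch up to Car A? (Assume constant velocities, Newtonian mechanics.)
Relative speed: v_rel = 57 - 21 = 36 m/s
Time to catch: t = d₀/v_rel = 495/36 = 13.75 s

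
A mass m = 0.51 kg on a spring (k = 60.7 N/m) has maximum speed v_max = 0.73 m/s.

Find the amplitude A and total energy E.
½mv²_max = ½kA² → A = v_max√(m/k) = 0.73×√(0.51/60.7) = 0.06691 m = 6.691 cm
E = ½mv²_max = ½×0.51×0.73² = 0.1359 J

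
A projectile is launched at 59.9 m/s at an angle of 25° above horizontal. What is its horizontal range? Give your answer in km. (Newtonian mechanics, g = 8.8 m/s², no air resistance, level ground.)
R = v₀² sin(2θ) / g (with unit conversion) = 0.3123 km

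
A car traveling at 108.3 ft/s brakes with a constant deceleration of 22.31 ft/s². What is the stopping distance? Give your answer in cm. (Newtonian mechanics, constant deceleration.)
d = v₀² / (2a) (with unit conversion) = 8012.0 cm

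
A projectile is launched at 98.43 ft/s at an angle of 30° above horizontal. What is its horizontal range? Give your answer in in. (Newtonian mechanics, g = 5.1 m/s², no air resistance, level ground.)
R = v₀² sin(2θ) / g (with unit conversion) = 6017.0 in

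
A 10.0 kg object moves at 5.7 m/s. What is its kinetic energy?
KE = ½mv² = ½×10.0×5.7² = 162.45 J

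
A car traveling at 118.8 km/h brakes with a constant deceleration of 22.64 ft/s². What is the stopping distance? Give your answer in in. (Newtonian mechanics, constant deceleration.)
d = v₀² / (2a) (with unit conversion) = 3107.0 in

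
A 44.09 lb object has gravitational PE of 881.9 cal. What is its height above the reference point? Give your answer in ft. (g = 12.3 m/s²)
PE = mgh → h = PE/(mg) = 3690 J / (20 kg × 12.3 m/s²) = 15 m = 49.21 ft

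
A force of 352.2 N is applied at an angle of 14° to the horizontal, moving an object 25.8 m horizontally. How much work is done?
W = Fd cosθ = 352.2×25.8×cos(14°) = 8816.8 J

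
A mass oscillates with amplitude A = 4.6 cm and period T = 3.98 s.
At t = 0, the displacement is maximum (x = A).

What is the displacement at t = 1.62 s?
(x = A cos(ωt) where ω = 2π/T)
ω = 2π/T = 2π/3.98 = 1.579 rad/s
x = A cos(ωt) = 4.6×cos(1.579×1.62) = -3.837 cm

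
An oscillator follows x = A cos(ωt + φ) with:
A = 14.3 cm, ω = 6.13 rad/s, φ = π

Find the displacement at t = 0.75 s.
x = A cos(ωt + φ) = 14.3×cos(6.13×0.75 + π) = 1.639 cm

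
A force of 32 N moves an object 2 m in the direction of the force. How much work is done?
W = Fd = 32×2 = 64.0 J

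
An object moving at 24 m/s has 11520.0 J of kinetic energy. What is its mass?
KE = ½mv² → m = 2KE/v² = 2×11520.0/24² = 40.0 kg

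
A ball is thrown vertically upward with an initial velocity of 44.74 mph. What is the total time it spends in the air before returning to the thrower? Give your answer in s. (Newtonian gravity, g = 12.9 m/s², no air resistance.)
t_total = 2v₀/g (with unit conversion) = 3.101 s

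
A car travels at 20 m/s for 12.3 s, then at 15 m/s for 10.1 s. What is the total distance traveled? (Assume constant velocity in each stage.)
d₁ = v₁t₁ = 20 × 12.3 = 246 m
d₂ = v₂t₂ = 15 × 10.1 = 151.5 m
d_total = 246 + 151.5 = 397.5 m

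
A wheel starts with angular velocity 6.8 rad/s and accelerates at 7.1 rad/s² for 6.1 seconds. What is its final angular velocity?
ω = ω₀ + αt = 6.8 + 7.1 × 6.1 = 50.11 rad/s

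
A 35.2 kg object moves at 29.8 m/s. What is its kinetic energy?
KE = ½mv² = ½×35.2×29.8² = 15629.5 J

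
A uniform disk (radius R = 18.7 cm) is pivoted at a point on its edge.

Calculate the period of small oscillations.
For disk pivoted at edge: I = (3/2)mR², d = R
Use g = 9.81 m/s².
I/m = (3/2)R² = 0.05245 m²; d = R = 0.187 m
T = 2π√((3/2)R²/(gR)) = 2π√(3R/(2g)) = 1.062 s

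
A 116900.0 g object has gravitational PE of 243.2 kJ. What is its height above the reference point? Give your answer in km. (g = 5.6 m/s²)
PE = mgh → h = PE/(mg) = 2.432e+05 J / (116.9 kg × 5.6 m/s²) = 371.5 m = 0.3715 km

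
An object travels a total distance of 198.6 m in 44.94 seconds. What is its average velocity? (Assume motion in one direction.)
v_avg = Δd / Δt = 198.6 / 44.94 = 4.42 m/s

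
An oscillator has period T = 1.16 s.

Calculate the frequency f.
f = 1/T = 1/1.16 = 0.8621 Hz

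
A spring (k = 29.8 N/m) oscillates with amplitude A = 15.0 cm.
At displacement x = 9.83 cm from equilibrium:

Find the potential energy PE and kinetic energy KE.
E_total = ½kA² = ½×29.8×(0.15)² = 0.3352 J
PE = ½kx² = ½×29.8×(0.0983)² = 0.144 J
KE = E_total − PE = 0.1913 J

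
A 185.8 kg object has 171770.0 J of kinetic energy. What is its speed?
KE = ½mv² → v = √(2KE/m) = √(2×171770.0/185.8) = 43.0 m/s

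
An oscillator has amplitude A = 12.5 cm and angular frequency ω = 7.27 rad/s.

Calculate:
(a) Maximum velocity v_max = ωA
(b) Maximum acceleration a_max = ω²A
v_max = ωA = 7.27×0.125 = 0.9087 m/s
a_max = ω²A = 7.27²×0.125 = 6.607 m/s²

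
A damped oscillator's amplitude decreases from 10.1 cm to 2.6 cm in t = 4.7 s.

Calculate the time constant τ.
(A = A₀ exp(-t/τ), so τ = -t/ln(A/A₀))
A/A₀ = 2.6/10.1 = 0.2574; ln(A/A₀) = -1.357
τ = −t/ln(A/A₀) = −4.7/-1.357 = 3.463 s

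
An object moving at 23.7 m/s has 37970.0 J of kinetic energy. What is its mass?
KE = ½mv² → m = 2KE/v² = 2×37970.0/23.7² = 135.2 kg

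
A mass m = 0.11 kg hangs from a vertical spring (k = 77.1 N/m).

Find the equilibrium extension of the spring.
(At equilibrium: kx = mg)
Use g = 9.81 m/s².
x_eq = mg/k = 0.11×9.81/77.1 = 0.014 m = 1.4 cm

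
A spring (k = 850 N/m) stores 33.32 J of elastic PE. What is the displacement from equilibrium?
PE = ½kx² → x = √(2PE/k) = √(2×33.32/850) = 0.28 m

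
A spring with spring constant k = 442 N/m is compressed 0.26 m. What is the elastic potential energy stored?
PE = ½kx² = ½×442×0.26² = 14.94 J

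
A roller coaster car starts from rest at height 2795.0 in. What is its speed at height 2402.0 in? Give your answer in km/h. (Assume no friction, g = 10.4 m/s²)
mgh₁ = ½mv₂² + mgh₂ → v₂ = √(2g(h₁−h₂)) = √(2×10.4×(70.99−61.01)) = 14.41 m/s = 51.87 km/h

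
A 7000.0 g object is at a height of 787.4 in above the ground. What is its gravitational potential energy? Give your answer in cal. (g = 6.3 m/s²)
PE = mgh = 7 kg × 6.3 m/s² × 20 m = 882 J = 210.8 cal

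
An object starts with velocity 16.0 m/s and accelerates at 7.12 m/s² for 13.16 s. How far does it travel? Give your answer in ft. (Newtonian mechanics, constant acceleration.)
d = v₀t + ½at² (with unit conversion) = 2714.0 ft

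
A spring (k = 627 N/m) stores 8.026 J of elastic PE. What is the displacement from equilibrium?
PE = ½kx² → x = √(2PE/k) = √(2×8.026/627) = 0.16 m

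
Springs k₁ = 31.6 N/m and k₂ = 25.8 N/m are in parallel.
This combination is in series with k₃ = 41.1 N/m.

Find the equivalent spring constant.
k₁₂ = k₁ + k₂ = 57.4 N/m (parallel)
1/k_eq = 1/k₁₂ + 1/k₃ → k_eq = 23.95 N/m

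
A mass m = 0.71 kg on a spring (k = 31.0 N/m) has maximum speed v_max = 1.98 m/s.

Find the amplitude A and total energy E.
½mv²_max = ½kA² → A = v_max√(m/k) = 1.98×√(0.71/31.0) = 0.2996 m = 29.96 cm
E = ½mv²_max = ½×0.71×1.98² = 1.392 J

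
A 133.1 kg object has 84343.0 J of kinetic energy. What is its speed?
KE = ½mv² → v = √(2KE/m) = √(2×84343.0/133.1) = 35.6 m/s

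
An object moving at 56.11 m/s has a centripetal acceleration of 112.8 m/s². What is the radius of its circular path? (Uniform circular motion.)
r = v²/a_c = 56.11²/112.8 = 27.91 m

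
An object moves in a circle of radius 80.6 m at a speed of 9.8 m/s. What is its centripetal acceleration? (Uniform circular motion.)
a_c = v²/r = 9.8²/80.6 = 96.04/80.6 = 1.19 m/s²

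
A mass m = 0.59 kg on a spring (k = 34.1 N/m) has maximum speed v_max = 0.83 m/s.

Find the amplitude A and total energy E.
½mv²_max = ½kA² → A = v_max√(m/k) = 0.83×√(0.59/34.1) = 0.1092 m = 10.92 cm
E = ½mv²_max = ½×0.59×0.83² = 0.2032 J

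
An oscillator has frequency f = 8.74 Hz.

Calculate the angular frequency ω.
ω = 2πf = 2π×8.74 = 54.92 rad/s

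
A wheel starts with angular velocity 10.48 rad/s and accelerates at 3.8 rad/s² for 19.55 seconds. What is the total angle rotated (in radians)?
θ = ω₀t + ½αt² = 10.48×19.55 + ½×3.8×19.55² = 931.07 rad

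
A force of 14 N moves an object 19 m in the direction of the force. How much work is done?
W = Fd = 14×19 = 266.0 J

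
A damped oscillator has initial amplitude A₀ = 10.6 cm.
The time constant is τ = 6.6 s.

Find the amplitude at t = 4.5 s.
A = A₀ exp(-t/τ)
A = A₀ exp(−t/τ) = 10.6×exp(−4.5/6.6) = 5.36 cm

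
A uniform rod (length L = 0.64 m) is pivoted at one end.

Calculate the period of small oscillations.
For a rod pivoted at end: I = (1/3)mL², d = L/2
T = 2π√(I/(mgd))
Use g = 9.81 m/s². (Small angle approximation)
I/m = (1/3)L² = 0.1365 m²; d = L/2 = 0.32 m
T = 2π√(I/(mgd)) = 2π√(0.1365/(9.81×0.32)) = 1.31 s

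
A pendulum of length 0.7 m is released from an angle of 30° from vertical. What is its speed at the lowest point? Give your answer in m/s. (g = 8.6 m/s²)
h = L(1 − cosθ) = 0.7×(1 − cos30°) = 0.09378 m
v = √(2gh) = √(2×8.6×0.09378) = 1.27 m/s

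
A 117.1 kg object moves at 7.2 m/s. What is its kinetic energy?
KE = ½mv² = ½×117.1×7.2² = 3035.232 J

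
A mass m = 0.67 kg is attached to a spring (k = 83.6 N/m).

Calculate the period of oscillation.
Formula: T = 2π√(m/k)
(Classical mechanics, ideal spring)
T = 2π√(m/k) = 2π√(0.67/83.6) = 0.5625 s; f = 1/T = 1.778 Hz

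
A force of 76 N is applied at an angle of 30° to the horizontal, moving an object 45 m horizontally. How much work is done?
W = Fd cosθ = 76×45×cos(30°) = 2961.8 J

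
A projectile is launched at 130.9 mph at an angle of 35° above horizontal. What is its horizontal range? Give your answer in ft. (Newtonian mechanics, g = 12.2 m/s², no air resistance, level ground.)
R = v₀² sin(2θ) / g (with unit conversion) = 865.3 ft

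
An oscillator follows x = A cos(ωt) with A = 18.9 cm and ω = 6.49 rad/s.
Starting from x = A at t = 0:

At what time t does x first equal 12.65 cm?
cos(ωt) = x/A = 12.65/18.9 = 0.6693
ωt = arccos(0.6693) = 0.8375 rad
t = 0.8375/6.49 = 0.129 s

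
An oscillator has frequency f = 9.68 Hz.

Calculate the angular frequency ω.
ω = 2πf = 2π×9.68 = 60.82 rad/s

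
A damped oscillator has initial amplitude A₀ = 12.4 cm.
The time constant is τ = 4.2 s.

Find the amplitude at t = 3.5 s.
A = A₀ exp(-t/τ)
A = A₀ exp(−t/τ) = 12.4×exp(−3.5/4.2) = 5.389 cm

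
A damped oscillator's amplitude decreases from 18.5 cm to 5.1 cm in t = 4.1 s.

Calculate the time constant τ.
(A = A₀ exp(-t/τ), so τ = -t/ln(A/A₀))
A/A₀ = 5.1/18.5 = 0.2757; ln(A/A₀) = -1.289
τ = −t/ln(A/A₀) = −4.1/-1.289 = 3.182 s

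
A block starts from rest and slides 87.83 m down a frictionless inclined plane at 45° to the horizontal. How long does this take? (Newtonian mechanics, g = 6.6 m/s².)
a = g sin(θ) = 6.6 × sin(45°) = 4.67 m/s²
t = √(2d/a) = √(2 × 87.83 / 4.67) = 6.14 s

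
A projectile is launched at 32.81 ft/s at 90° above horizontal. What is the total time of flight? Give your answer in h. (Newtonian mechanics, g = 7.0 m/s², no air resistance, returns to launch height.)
T = 2v₀sin(θ)/g (with unit conversion) = 0.0007937 h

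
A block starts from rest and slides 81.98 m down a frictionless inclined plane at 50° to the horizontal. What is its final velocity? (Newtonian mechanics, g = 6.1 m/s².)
a = g sin(θ) = 6.1 × sin(50°) = 4.67 m/s²
v = √(2ad) = √(2 × 4.67 × 81.98) = 27.68 m/s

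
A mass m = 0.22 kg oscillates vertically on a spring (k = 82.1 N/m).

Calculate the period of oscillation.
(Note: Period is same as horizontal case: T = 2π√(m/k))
T = 2π√(m/k) = 2π√(0.22/82.1) = 0.3253 s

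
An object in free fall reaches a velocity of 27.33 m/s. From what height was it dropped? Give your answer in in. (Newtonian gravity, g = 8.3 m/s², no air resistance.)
h = v²/(2g) (with unit conversion) = 1771.0 in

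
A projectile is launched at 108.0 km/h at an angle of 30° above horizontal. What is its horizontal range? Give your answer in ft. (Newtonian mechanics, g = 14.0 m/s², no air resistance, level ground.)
R = v₀² sin(2θ) / g (with unit conversion) = 182.7 ft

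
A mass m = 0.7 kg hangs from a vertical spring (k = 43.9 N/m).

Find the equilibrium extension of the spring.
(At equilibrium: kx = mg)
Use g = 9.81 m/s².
x_eq = mg/k = 0.7×9.81/43.9 = 0.1564 m = 15.64 cm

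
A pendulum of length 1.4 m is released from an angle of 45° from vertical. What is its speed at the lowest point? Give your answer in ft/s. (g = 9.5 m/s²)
h = L(1 − cosθ) = 1.4×(1 − cos45°) = 0.4101 m
v = √(2gh) = √(2×9.5×0.4101) = 2.791 m/s = 9.158 ft/s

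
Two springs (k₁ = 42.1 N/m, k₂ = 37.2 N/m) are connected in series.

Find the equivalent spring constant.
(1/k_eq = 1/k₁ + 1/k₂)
1/k_eq = 1/42.1 + 1/37.2 = 0.050635; k_eq = 19.75 N/m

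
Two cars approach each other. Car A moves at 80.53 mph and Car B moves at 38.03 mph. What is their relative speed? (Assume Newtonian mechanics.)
v_rel = v_A + v_B = 80.53 + 38.03 = 118.6 mph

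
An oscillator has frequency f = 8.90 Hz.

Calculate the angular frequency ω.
ω = 2πf = 2π×8.9 = 55.92 rad/s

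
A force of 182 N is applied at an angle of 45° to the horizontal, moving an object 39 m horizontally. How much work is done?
W = Fd cosθ = 182×39×cos(45°) = 5019.0 J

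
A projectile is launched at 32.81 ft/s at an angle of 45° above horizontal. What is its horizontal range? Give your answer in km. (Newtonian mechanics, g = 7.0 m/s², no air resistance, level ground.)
R = v₀² sin(2θ) / g (with unit conversion) = 0.01429 km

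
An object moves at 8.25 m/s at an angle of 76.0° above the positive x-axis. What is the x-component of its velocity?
vₓ = v cos(θ) = 8.25 × cos(76.0°) = 2.0 m/s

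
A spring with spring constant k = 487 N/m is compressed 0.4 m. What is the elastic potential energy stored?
PE = ½kx² = ½×487×0.4² = 38.96 J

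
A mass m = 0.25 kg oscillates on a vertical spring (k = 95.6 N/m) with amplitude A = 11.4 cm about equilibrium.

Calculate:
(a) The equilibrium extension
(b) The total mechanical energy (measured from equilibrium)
x_eq = mg/k = 0.25×9.81/95.6 = 0.02565 m = 2.565 cm
E = ½kA² = ½×95.6×(0.114)² = 0.6212 J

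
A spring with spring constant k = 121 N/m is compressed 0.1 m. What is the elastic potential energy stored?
PE = ½kx² = ½×121×0.1² = 0.605 J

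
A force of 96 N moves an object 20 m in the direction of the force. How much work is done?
W = Fd = 96×20 = 1920.0 J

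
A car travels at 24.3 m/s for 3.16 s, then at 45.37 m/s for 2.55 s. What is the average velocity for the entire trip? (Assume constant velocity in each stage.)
d₁ = v₁t₁ = 24.3 × 3.16 = 76.788 m
d₂ = v₂t₂ = 45.37 × 2.55 = 115.693 m
d_total = 192.48 m, t_total = 5.71 s
v_avg = d_total/t_total = 192.48/5.71 = 33.71 m/s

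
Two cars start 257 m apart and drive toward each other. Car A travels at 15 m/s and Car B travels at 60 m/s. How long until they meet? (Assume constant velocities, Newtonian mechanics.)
Combined speed: v_combined = 15 + 60 = 75 m/s
Time to meet: t = d/75 = 257/75 = 3.43 s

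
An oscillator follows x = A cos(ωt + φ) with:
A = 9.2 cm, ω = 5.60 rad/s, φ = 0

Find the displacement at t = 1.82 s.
x = A cos(ωt + φ) = 9.2×cos(5.6×1.82 + 0) = -6.623 cm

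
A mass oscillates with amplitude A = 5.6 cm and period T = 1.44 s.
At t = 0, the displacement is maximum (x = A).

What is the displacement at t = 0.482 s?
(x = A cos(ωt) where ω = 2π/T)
ω = 2π/T = 2π/1.44 = 4.363 rad/s
x = A cos(ωt) = 5.6×cos(4.363×0.482) = -2.842 cm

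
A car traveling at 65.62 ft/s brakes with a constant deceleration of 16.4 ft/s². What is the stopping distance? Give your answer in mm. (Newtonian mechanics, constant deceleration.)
d = v₀² / (2a) (with unit conversion) = 40010.0 mm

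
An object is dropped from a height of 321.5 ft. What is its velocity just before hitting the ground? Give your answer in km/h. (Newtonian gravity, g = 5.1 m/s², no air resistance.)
v = √(2gh) (with unit conversion) = 113.8 km/h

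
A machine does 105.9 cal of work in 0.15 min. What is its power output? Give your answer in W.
P = W/t = 443.1 J / 9 s = 49.23 W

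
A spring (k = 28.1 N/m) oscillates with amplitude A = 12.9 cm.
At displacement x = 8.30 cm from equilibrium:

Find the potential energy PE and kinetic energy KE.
E_total = ½kA² = ½×28.1×(0.129)² = 0.2338 J
PE = ½kx² = ½×28.1×(0.083)² = 0.09679 J
KE = E_total − PE = 0.137 J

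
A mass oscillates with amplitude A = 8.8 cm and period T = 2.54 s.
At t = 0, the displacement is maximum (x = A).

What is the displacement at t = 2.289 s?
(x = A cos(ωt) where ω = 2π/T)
ω = 2π/T = 2π/2.54 = 2.474 rad/s
x = A cos(ωt) = 8.8×cos(2.474×2.289) = 7.158 cm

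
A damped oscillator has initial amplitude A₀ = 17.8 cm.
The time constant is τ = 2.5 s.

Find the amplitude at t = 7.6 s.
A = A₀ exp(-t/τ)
A = A₀ exp(−t/τ) = 17.8×exp(−7.6/2.5) = 0.8515 cm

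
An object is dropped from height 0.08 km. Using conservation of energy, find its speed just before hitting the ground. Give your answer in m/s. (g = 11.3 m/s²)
mgh = ½mv² → v = √(2gh) = √(2×11.3×80) = 42.52 m/s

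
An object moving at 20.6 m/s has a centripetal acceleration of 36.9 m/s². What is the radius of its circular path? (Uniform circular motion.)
r = v²/a_c = 20.6²/36.9 = 11.5 m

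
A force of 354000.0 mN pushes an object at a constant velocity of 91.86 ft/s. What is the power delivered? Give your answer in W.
P = Fv = 354 N × 28 m/s = 9912 W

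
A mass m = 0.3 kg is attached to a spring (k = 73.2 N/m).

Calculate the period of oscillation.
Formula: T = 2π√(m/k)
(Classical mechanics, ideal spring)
T = 2π√(m/k) = 2π√(0.3/73.2) = 0.4022 s; f = 1/T = 2.486 Hz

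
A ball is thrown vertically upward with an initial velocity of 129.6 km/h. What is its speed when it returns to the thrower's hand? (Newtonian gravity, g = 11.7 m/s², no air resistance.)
By conservation of energy, the ball returns at the same speed = 129.6 km/h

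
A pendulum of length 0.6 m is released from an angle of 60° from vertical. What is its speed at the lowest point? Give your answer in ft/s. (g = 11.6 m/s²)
h = L(1 − cosθ) = 0.6×(1 − cos60°) = 0.3 m
v = √(2gh) = √(2×11.6×0.3) = 2.638 m/s = 8.655 ft/s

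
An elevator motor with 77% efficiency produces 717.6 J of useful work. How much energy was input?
W_in = W_out/η = 717.6/0.77 = 931.95 J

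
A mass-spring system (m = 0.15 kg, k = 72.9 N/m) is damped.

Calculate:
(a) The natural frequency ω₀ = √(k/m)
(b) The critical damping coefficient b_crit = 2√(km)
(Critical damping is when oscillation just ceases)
ω₀ = √(k/m) = √(72.9/0.15) = 22.05 rad/s
b_crit = 2√(km) = 2√(72.9×0.15) = 6.614 kg/s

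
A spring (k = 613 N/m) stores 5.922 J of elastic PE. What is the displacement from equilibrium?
PE = ½kx² → x = √(2PE/k) = √(2×5.922/613) = 0.139 m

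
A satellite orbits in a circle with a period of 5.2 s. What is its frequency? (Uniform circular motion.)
f = 1/T = 1/5.2 = 0.1923 Hz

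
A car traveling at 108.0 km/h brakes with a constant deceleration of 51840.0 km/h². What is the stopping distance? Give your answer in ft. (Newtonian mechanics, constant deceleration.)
d = v₀² / (2a) (with unit conversion) = 369.1 ft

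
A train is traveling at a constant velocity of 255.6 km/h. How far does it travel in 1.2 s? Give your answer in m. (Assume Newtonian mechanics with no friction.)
d = vt (with unit conversion) = 85.2 m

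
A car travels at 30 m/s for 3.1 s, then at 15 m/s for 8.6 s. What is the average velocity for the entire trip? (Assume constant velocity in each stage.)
d₁ = v₁t₁ = 30 × 3.1 = 93 m
d₂ = v₂t₂ = 15 × 8.6 = 129 m
d_total = 222.0 m, t_total = 11.7 s
v_avg = d_total/t_total = 222.0/11.7 = 18.97 m/s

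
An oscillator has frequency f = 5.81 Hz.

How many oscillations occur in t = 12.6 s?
n = f×t = 5.81×12.6 = 73.21 oscillations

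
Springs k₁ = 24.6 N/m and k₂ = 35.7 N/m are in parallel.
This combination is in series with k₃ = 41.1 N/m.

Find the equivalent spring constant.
k₁₂ = k₁ + k₂ = 60.3 N/m (parallel)
1/k_eq = 1/k₁₂ + 1/k₃ → k_eq = 24.44 N/m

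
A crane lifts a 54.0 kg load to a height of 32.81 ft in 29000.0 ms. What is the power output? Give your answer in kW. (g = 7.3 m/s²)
W = mgh = 54×7.3×10 = 3942 J
P = W/t = 3942/29 = 135.9 W = 0.1359 kW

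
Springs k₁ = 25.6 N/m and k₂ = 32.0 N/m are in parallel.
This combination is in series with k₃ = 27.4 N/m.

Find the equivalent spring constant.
k₁₂ = k₁ + k₂ = 57.6 N/m (parallel)
1/k_eq = 1/k₁₂ + 1/k₃ → k_eq = 18.57 N/m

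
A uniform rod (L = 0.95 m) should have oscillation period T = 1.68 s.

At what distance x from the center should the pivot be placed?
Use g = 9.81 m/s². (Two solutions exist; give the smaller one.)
T = 2π√((L²/12 + x²)/(gx)). Let c = T²g/(4π²) = 0.7013.
x² − cx + L²/12 = 0 → x = (c − √(c² − L²/3))/2 = 0.1321 m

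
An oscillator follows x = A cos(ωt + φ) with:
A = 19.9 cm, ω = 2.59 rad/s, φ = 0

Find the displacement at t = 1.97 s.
x = A cos(ωt + φ) = 19.9×cos(2.59×1.97 + 0) = 7.564 cm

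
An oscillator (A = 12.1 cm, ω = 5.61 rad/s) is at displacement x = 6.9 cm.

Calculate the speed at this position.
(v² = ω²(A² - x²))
v = ω√(A² − x²) = 5.61×√(0.121² − 0.069²) = 0.5576 m/s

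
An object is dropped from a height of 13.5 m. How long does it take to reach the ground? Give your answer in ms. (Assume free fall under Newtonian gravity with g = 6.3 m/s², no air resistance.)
t = √(2h/g) (with unit conversion) = 2070.0 ms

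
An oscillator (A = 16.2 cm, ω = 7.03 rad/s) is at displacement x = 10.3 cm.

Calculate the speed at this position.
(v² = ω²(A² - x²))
v = ω√(A² − x²) = 7.03×√(0.162² − 0.103²) = 0.879 m/s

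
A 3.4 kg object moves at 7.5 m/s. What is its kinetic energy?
KE = ½mv² = ½×3.4×7.5² = 95.625 J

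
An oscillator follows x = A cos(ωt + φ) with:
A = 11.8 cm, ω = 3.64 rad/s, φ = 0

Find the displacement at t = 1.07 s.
x = A cos(ωt + φ) = 11.8×cos(3.64×1.07 + 0) = -8.608 cm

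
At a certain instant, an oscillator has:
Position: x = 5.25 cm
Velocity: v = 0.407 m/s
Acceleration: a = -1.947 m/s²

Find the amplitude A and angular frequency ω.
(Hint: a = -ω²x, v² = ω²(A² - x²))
a = −ω²x → ω = √(|a|/x) = √(1.947/0.0525) = 6.09 rad/s
v² = ω²(A² − x²) → A = √(x² + v²/ω²) = √(0.0525² + 0.407²/6.09²) = 0.08499 m = 8.499 cm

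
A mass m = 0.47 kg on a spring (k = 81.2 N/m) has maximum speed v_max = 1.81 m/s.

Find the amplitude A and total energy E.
½mv²_max = ½kA² → A = v_max√(m/k) = 1.81×√(0.47/81.2) = 0.1377 m = 13.77 cm
E = ½mv²_max = ½×0.47×1.81² = 0.7699 J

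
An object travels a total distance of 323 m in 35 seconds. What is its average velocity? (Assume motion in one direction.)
v_avg = Δd / Δt = 323 / 35 = 9.23 m/s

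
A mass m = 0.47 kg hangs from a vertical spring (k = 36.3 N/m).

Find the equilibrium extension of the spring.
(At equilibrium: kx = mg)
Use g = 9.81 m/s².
x_eq = mg/k = 0.47×9.81/36.3 = 0.127 m = 12.7 cm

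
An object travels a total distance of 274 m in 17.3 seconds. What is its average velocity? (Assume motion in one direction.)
v_avg = Δd / Δt = 274 / 17.3 = 15.84 m/s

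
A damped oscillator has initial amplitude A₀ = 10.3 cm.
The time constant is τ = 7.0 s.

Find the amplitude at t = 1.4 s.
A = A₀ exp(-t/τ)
A = A₀ exp(−t/τ) = 10.3×exp(−1.4/7.0) = 8.433 cm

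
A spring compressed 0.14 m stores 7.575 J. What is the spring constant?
PE = ½kx² → k = 2PE/x² = 2×7.575/0.14² = 773.0 N/m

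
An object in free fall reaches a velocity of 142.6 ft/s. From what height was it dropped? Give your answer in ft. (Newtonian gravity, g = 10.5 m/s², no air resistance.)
h = v²/(2g) (with unit conversion) = 295.1 ft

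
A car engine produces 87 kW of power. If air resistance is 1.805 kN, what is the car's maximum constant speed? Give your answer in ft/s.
P = Fv → v = P/F = 87000 W / 1805 N = 48.2 m/s = 158.1 ft/s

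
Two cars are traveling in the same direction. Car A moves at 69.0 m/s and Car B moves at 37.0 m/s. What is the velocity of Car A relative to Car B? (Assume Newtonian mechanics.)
v_rel = v_A - v_B = 69.0 - 37.0 = 32.0 m/s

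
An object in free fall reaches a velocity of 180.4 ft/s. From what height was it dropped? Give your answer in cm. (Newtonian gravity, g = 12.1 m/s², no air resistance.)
h = v²/(2g) (with unit conversion) = 12490.0 cm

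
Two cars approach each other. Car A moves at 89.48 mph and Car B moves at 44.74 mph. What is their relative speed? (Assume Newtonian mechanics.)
v_rel = v_A + v_B = 89.48 + 44.74 = 134.2 mph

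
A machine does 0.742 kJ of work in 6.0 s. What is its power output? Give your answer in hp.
P = W/t = 742 J / 6 s = 123.7 W = 0.1658 hp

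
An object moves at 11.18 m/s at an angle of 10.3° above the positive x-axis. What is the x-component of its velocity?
vₓ = v cos(θ) = 11.18 × cos(10.3°) = 11.0 m/s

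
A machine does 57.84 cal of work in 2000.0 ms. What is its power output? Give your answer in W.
P = W/t = 242 J / 2 s = 121 W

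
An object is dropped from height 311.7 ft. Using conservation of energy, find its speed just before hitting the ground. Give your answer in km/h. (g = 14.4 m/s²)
mgh = ½mv² → v = √(2gh) = √(2×14.4×95.01) = 52.31 m/s = 188.3 km/h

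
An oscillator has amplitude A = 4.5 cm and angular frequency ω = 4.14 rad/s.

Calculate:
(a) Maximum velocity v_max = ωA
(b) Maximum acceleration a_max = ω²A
v_max = ωA = 4.14×0.045 = 0.1863 m/s
a_max = ω²A = 4.14²×0.045 = 0.7713 m/s²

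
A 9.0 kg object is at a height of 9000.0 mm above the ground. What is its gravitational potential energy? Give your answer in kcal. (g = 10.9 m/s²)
PE = mgh = 9 kg × 10.9 m/s² × 9 m = 882.9 J = 0.211 kcal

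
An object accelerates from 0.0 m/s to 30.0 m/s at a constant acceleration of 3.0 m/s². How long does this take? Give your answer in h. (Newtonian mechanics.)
t = (v - v₀)/a (with unit conversion) = 0.002778 h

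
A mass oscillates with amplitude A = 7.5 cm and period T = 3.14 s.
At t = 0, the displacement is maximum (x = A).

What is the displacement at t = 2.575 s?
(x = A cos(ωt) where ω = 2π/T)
ω = 2π/T = 2π/3.14 = 2.001 rad/s
x = A cos(ωt) = 7.5×cos(2.001×2.575) = 3.196 cm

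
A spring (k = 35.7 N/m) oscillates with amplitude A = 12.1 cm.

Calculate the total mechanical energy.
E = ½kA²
E = ½kA² = ½×35.7×(0.121)² = 0.2613 J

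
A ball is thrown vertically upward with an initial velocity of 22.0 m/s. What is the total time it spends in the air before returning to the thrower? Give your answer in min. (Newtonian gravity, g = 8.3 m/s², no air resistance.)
t_total = 2v₀/g (with unit conversion) = 0.08835 min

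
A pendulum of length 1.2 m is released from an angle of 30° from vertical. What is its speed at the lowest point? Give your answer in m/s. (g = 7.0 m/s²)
h = L(1 − cosθ) = 1.2×(1 − cos30°) = 0.1608 m
v = √(2gh) = √(2×7.0×0.1608) = 1.5 m/s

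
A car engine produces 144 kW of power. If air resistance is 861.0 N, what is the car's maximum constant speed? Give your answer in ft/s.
P = Fv → v = P/F = 144000 W / 861 N = 167.2 m/s = 548.7 ft/s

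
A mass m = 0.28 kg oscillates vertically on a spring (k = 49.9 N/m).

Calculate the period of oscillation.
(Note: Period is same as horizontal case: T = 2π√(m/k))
T = 2π√(m/k) = 2π√(0.28/49.9) = 0.4707 s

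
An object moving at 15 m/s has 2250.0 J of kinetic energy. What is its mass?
KE = ½mv² → m = 2KE/v² = 2×2250.0/15² = 20.0 kg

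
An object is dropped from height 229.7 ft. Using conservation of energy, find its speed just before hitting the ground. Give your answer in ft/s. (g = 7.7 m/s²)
mgh = ½mv² → v = √(2gh) = √(2×7.7×70.01) = 32.84 m/s = 107.7 ft/s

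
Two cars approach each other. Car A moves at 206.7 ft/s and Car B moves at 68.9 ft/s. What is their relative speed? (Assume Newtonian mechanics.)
v_rel = v_A + v_B = 206.7 + 68.9 = 275.6 ft/s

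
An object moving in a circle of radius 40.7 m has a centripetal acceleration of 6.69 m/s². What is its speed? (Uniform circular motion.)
v = √(a_c × r) = √(6.69 × 40.7) = 16.5 m/s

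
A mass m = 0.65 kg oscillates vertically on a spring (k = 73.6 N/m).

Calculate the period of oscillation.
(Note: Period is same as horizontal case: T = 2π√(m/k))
T = 2π√(m/k) = 2π√(0.65/73.6) = 0.5905 s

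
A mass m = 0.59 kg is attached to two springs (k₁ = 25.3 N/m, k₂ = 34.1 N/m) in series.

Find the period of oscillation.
k_eq = k₁k₂/(k₁+k₂) = 14.52 N/m
T = 2π√(m/k_eq) = 2π√(0.59/14.52) = 1.266 s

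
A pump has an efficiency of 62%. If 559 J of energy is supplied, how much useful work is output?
W_out = η × W_in = 0.62 × 559 = 346.58 J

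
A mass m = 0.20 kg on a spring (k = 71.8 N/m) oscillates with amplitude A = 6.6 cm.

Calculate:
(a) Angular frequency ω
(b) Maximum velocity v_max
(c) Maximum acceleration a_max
ω = √(k/m) = √(71.8/0.2) = 18.95 rad/s
v_max = ωA = 18.95×0.066 = 1.251 m/s
a_max = ω²A = 18.95²×0.066 = 23.69 m/s²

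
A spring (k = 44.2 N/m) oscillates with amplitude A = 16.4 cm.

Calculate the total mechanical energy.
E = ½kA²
E = ½kA² = ½×44.2×(0.164)² = 0.5944 J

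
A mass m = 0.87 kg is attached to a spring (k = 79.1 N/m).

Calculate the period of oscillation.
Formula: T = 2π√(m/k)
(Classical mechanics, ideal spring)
T = 2π√(m/k) = 2π√(0.87/79.1) = 0.6589 s; f = 1/T = 1.518 Hz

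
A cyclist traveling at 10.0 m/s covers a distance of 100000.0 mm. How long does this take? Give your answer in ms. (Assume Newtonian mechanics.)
t = d/v (with unit conversion) = 10000.0 ms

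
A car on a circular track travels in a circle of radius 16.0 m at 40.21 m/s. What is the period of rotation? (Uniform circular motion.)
T = 2πr/v = 2π×16.0/40.21 = 2.5 s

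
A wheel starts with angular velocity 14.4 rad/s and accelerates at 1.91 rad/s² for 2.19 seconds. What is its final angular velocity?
ω = ω₀ + αt = 14.4 + 1.91 × 2.19 = 18.58 rad/s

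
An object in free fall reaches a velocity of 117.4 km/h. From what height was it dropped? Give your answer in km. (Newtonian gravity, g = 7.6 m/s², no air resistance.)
h = v²/(2g) (with unit conversion) = 0.06997 km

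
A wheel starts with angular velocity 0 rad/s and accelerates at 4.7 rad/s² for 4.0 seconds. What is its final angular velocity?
ω = ω₀ + αt = 0 + 4.7 × 4.0 = 18.8 rad/s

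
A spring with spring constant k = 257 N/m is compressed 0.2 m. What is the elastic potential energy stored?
PE = ½kx² = ½×257×0.2² = 5.14 J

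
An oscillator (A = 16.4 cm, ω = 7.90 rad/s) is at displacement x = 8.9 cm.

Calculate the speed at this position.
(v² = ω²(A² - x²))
v = ω√(A² − x²) = 7.9×√(0.164² − 0.089²) = 1.088 m/s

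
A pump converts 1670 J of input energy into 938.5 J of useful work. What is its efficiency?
η = W_out/W_in = 938.5/1670 = 0.562 = 56.2%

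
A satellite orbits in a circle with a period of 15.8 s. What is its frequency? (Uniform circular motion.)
f = 1/T = 1/15.8 = 0.0633 Hz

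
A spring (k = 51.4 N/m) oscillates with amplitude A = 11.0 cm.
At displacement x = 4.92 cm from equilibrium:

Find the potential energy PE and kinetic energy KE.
E_total = ½kA² = ½×51.4×(0.11)² = 0.311 J
PE = ½kx² = ½×51.4×(0.0492)² = 0.06221 J
KE = E_total − PE = 0.2488 J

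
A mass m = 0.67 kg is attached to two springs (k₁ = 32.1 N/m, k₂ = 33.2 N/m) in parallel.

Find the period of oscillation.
k_eq = k₁+k₂ = 65.3 N/m
T = 2π√(m/k_eq) = 2π√(0.67/65.3) = 0.6364 s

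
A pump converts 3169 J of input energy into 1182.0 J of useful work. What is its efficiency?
η = W_out/W_in = 1182.0/3169 = 0.373 = 37.3%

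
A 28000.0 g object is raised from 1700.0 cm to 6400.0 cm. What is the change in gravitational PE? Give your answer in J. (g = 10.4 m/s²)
ΔPE = mg(h₂ − h₁) = 28 kg × 10.4 m/s² × (64 − 17) m = 1.369e+04 J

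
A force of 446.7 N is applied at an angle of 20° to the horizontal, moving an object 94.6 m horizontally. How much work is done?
W = Fd cosθ = 446.7×94.6×cos(20°) = 39709.0 J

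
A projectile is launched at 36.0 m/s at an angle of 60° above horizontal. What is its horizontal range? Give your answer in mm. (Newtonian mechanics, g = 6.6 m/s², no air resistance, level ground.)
R = v₀² sin(2θ) / g (with unit conversion) = 170100.0 mm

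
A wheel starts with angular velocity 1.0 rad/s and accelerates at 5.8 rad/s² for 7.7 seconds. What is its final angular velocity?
ω = ω₀ + αt = 1.0 + 5.8 × 7.7 = 45.66 rad/s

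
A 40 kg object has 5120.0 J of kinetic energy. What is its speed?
KE = ½mv² → v = √(2KE/m) = √(2×5120.0/40) = 16.0 m/s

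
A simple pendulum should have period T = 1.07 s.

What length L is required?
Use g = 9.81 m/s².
T = 2π√(L/g) → L = g(T/2π)² = 9.81×(1.07/2π)² = 0.2845 m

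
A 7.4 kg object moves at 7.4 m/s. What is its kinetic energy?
KE = ½mv² = ½×7.4×7.4² = 202.612 J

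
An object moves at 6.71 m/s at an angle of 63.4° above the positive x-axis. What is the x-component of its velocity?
vₓ = v cos(θ) = 6.71 × cos(63.4°) = 3.0 m/s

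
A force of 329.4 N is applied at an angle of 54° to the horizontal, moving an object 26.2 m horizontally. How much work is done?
W = Fd cosθ = 329.4×26.2×cos(54°) = 5072.8 J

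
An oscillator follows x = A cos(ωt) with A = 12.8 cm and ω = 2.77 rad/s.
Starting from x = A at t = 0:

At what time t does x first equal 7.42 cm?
cos(ωt) = x/A = 7.42/12.8 = 0.5797
ωt = arccos(0.5797) = 0.9525 rad
t = 0.9525/2.77 = 0.3438 s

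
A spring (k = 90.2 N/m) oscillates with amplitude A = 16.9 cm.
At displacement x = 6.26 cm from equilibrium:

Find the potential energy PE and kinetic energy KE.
E_total = ½kA² = ½×90.2×(0.169)² = 1.288 J
PE = ½kx² = ½×90.2×(0.0626)² = 0.1767 J
KE = E_total − PE = 1.111 J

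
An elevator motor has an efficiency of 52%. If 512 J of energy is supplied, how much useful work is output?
W_out = η × W_in = 0.52 × 512 = 266.24 J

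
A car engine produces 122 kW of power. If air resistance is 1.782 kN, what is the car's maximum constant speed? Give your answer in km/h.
P = Fv → v = P/F = 122000 W / 1782 N = 68.46 m/s = 246.5 km/h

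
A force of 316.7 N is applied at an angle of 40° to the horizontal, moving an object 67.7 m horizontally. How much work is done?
W = Fd cosθ = 316.7×67.7×cos(40°) = 16424.0 J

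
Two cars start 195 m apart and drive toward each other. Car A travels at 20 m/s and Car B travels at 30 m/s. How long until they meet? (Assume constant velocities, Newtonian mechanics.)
Combined speed: v_combined = 20 + 30 = 50 m/s
Time to meet: t = d/50 = 195/50 = 3.9 s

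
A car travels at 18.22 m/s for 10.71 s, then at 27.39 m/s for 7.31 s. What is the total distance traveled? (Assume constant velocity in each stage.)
d₁ = v₁t₁ = 18.22 × 10.71 = 195.136 m
d₂ = v₂t₂ = 27.39 × 7.31 = 200.221 m
d_total = 195.136 + 200.221 = 395.36 m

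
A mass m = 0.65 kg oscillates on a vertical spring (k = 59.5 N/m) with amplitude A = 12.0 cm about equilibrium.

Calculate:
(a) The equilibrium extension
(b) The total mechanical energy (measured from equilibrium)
x_eq = mg/k = 0.65×9.81/59.5 = 0.1072 m = 10.72 cm
E = ½kA² = ½×59.5×(0.12)² = 0.4284 J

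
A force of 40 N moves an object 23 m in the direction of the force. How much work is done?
W = Fd = 40×23 = 920.0 J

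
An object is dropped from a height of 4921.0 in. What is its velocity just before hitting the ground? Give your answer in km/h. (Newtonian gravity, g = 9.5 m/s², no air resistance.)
v = √(2gh) (with unit conversion) = 175.4 km/h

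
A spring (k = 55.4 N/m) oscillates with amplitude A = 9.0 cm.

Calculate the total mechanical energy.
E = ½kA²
E = ½kA² = ½×55.4×(0.09)² = 0.2244 J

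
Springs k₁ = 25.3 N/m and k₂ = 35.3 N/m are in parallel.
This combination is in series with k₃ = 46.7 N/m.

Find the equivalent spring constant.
k₁₂ = k₁ + k₂ = 60.6 N/m (parallel)
1/k_eq = 1/k₁₂ + 1/k₃ → k_eq = 26.37 N/m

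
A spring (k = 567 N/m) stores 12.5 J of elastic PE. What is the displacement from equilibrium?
PE = ½kx² → x = √(2PE/k) = √(2×12.5/567) = 0.21 m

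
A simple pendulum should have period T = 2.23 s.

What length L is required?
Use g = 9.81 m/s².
T = 2π√(L/g) → L = g(T/2π)² = 9.81×(2.23/2π)² = 1.236 m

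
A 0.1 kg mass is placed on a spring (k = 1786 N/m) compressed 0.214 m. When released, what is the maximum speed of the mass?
½kx² = ½mv² → v = x√(k/m) = 0.214×√(1786/0.1) = 28.6 m/s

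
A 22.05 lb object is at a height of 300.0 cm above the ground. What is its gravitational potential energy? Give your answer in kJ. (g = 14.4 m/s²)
PE = mgh = 10 kg × 14.4 m/s² × 3 m = 432.1 J = 0.4321 kJ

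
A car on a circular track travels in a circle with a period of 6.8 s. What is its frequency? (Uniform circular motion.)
f = 1/T = 1/6.8 = 0.1471 Hz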